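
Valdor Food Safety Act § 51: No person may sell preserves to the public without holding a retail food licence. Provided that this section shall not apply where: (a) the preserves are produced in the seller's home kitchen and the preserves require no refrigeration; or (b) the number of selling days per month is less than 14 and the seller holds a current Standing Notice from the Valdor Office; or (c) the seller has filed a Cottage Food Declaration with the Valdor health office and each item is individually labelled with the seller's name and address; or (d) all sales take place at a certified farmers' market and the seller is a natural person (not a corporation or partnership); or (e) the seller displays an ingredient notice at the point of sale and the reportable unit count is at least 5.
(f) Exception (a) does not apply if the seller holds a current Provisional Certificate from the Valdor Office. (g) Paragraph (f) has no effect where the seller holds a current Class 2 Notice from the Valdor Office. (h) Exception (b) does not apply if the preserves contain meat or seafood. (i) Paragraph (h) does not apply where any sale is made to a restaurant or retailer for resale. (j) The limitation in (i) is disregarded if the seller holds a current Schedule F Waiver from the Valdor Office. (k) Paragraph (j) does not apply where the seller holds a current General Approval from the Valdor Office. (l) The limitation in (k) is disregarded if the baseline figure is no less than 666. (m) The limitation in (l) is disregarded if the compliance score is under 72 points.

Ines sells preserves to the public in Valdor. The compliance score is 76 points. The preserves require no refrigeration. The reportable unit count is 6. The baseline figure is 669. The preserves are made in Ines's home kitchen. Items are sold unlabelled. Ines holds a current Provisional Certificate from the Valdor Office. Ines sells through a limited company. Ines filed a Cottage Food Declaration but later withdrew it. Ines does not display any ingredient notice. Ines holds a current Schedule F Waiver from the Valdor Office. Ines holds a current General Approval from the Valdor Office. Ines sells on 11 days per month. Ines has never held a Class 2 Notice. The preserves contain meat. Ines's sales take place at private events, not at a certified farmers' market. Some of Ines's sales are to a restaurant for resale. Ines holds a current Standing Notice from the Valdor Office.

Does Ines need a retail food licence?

Exception (a): the preserves are home-kitchen produced; the preserves are shelf-stable — every condition holds. But: (f) operates against (a): a current Provisional Certificate is held. (g) is not engaged (no current Class 2 Notice is held), so (f) stands. Exception (a) does not apply.
All of (b)'s requirements are met (the number of selling days per month is 11, less than the 14 limit; a current Standing Notice is held). However, paragraphs (h)–(m) must be considered: (h) operates against (b): the preserves contain meat. (i) is engaged (some sales are to a restaurant for resale), but is set aside by (j): (j) operates — a current Schedule F Waiver is held. (k) is engaged (a current General Approval is held), but yields to (l): (l) is engaged — the baseline figure is 669, meeting the 666 threshold. (m) is inapplicable (the compliance score is 76 points, not under 72 points), so (l) stands. (b) is therefore removed.
Exception (c) requires that the seller has filed a Cottage Food Declaration with the Valdor health office; but the Cottage Food Declaration was withdrawn, so (c) is unavailable.
Exception (d) does not apply: sales are at private events, not a certified farmers' market.
Exception (e) does not apply: no ingredient notice is displayed.
Every exception is unavailable, so the rule governs.

Yes — Ines must hold a retail food licence.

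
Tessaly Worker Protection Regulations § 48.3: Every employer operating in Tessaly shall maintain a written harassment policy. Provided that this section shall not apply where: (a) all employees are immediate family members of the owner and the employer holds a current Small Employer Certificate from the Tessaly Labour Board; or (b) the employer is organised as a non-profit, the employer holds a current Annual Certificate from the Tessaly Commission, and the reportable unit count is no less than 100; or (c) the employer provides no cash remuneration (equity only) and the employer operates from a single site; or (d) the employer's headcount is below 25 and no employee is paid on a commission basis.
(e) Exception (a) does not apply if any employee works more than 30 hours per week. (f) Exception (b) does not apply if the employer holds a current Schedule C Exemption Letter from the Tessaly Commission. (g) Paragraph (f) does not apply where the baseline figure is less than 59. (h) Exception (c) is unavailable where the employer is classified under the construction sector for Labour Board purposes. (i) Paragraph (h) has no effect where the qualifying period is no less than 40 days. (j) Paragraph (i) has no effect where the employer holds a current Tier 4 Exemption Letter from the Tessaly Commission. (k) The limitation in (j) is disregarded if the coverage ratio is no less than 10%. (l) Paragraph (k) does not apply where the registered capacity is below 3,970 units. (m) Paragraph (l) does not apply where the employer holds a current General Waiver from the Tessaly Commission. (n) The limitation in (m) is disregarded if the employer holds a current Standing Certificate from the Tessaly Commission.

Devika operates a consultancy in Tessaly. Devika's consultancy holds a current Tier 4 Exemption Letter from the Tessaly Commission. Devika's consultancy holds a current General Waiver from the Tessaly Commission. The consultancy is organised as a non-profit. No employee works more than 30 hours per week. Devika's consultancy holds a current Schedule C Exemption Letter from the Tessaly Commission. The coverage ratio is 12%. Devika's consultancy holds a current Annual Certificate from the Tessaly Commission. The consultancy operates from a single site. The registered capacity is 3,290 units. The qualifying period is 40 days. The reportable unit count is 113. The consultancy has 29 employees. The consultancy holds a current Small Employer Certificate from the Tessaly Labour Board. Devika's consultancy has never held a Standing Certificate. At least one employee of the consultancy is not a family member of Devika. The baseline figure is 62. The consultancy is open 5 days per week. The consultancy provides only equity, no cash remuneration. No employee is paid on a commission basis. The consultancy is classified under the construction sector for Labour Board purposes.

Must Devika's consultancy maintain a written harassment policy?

Exception (a) requires that all employees are immediate family members of the owner; but at least one employee is not a family member, so (a) is unavailable.
All of (b)'s requirements are met (the employer is a non-profit; a current Annual Certificate is held; the reportable unit count is 113, meeting the 100 threshold). But: (f) operates against (b): a current Schedule C Exemption Letter is held. (g) is inapplicable (the baseline figure is 62, not less than 59), so (f) stands. So (b) is unavailable.
All of (c)'s requirements are met (remuneration is equity-only; the employer operates from a single site). Applying paragraphs (h)–(n): (h) would limit (c) — the consultancy is classified under the construction sector — but (i) sets (h) aside: (i) operates against (h): the qualifying period is 40 days, meeting the 40 days threshold. (j) would limit (i) — a current Tier 4 Exemption Letter is held — but (k) sets (j) aside: (k) operates against (j): the coverage ratio is 12%, meeting the 10% threshold. (l) would limit (k) — the registered capacity is 3,290 units, below the 3,970 units limit — but (m) sets (l) aside: (m) operates against (l): a current General Waiver is held. (n), which would lift (m), is inapplicable — there is no Standing Certificate in force. So (c) applies.
Exception (d) fails — the employer's headcount is 29, not below 25.

No — exception (c) applies; Devika's consultancy is not required to maintain a written harassment policy.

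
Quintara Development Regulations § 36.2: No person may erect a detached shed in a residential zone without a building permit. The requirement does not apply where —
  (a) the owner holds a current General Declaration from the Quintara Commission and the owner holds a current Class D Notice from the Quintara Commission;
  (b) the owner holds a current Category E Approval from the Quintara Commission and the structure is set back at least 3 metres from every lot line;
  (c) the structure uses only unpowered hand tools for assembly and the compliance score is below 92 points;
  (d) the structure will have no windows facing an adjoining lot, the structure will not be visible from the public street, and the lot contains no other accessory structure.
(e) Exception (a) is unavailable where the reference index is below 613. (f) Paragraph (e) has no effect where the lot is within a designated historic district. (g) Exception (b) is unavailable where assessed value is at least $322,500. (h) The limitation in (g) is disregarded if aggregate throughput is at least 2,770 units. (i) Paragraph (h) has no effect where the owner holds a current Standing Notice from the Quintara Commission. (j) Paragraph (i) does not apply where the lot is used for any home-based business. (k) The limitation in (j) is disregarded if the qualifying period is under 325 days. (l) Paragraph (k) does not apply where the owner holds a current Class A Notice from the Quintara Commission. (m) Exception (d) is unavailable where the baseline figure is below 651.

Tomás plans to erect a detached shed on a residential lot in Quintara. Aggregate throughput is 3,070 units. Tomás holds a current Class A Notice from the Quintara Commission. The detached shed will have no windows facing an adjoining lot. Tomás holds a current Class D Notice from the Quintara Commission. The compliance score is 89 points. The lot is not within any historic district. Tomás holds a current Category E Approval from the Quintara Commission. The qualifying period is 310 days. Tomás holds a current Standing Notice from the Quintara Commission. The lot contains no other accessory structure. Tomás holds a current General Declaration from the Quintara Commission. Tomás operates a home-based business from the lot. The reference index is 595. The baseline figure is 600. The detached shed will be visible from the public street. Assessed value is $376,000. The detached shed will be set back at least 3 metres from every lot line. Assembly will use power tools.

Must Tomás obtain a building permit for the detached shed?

No — exception (b) applies; Tomás does not need a building permit.

Exception (a) is satisfied on its face — a current General Declaration is held; a current Class D Notice is held. However, paragraphs (e)–(f) must be considered: (e) operates against (a): the reference index is 595, below the 613 limit. (f) is inapplicable (the lot is not in a historic district), so (e) stands. So (a) is unavailable.
Exception (b) is satisfied on its face — a current Category E Approval is held; the setback is at least 3 m on every side. Under paragraphs (g)–(l): (g) would limit (b) — assessed value is $376,000, meeting the $322,500 threshold — but (h) sets (g) aside: (h) operates against (g): aggregate throughput is 3,070 units, meeting the 2,770 units threshold. (i) would limit (h) — a current Standing Notice is held — but (j) sets (i) aside: (j) is triggered — a home-based business operates on the lot. (k) would limit (j) — the qualifying period is 310 days, under the 325 days limit — but (l) sets (k) aside: (l) applies — a current Class A Notice is held. (b) remains available.
Exception (c) requires that the structure uses only unpowered hand tools for assembly; but assembly uses power tools, so (c) is unavailable.
Exception (d) does not apply: the structure will be visible from the street.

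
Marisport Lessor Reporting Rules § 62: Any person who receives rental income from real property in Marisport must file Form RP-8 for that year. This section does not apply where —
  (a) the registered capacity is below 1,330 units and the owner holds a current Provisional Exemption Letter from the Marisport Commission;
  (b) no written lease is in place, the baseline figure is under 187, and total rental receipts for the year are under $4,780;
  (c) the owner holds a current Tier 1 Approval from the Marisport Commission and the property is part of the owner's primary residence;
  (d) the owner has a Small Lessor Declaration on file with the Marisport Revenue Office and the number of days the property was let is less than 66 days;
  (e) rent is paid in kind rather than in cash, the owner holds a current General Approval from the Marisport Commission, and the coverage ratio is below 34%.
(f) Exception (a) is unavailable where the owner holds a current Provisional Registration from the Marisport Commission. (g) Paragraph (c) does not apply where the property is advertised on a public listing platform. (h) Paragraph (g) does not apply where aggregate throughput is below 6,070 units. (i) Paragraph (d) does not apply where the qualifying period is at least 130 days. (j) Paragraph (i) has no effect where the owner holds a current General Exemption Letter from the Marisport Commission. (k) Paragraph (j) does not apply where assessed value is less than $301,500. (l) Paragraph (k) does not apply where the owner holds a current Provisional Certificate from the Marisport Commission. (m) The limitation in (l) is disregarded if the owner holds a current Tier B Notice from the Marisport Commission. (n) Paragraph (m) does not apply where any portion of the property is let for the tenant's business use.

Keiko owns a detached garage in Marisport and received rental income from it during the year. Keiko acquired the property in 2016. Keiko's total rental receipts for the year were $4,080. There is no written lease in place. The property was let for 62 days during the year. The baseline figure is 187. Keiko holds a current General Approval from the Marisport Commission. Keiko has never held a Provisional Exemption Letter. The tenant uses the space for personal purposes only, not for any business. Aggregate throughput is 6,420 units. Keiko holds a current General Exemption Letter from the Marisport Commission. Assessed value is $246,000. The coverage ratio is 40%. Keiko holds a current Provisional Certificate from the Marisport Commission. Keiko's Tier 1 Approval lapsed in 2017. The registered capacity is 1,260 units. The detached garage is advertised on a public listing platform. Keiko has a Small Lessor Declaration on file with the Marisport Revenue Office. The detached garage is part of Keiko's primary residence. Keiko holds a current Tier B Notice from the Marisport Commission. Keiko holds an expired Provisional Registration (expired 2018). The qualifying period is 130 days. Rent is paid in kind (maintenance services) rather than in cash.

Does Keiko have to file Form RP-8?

Yes — Keiko must file Form RP-8.

Exception (a) fails — there is no Provisional Exemption Letter in force.
Exception (b) does not apply: the baseline figure is 187, not under 187.
Exception (c) requires that the owner holds a current Tier 1 Approval from the Marisport Commission; but no current Tier 1 Approval is held, so (c) is unavailable.
Exception (d)'s conditions are all satisfied: a Small Lessor Declaration is on file; the number of days the property was let is 62 days, less than the 66 days limit. However, paragraphs (i)–(n) must be considered: (i) applies — the qualifying period is 130 days, meeting the 130 days threshold. (j) would limit (i) — a current General Exemption Letter is held — but (k) sets (j) aside: (k) is triggered — assessed value is $246,000, less than the $301,500 limit. (l) is triggered (a current Provisional Certificate is held), but is overridden by (m): (m) is engaged — a current Tier B Notice is held. (n) is inapplicable (the space is used for personal purposes only), so (m) stands. (d) is therefore removed.
Exception (e) does not apply: the coverage ratio is 40%, not below 34%.
None of the exceptions is available; § 62 applies in full.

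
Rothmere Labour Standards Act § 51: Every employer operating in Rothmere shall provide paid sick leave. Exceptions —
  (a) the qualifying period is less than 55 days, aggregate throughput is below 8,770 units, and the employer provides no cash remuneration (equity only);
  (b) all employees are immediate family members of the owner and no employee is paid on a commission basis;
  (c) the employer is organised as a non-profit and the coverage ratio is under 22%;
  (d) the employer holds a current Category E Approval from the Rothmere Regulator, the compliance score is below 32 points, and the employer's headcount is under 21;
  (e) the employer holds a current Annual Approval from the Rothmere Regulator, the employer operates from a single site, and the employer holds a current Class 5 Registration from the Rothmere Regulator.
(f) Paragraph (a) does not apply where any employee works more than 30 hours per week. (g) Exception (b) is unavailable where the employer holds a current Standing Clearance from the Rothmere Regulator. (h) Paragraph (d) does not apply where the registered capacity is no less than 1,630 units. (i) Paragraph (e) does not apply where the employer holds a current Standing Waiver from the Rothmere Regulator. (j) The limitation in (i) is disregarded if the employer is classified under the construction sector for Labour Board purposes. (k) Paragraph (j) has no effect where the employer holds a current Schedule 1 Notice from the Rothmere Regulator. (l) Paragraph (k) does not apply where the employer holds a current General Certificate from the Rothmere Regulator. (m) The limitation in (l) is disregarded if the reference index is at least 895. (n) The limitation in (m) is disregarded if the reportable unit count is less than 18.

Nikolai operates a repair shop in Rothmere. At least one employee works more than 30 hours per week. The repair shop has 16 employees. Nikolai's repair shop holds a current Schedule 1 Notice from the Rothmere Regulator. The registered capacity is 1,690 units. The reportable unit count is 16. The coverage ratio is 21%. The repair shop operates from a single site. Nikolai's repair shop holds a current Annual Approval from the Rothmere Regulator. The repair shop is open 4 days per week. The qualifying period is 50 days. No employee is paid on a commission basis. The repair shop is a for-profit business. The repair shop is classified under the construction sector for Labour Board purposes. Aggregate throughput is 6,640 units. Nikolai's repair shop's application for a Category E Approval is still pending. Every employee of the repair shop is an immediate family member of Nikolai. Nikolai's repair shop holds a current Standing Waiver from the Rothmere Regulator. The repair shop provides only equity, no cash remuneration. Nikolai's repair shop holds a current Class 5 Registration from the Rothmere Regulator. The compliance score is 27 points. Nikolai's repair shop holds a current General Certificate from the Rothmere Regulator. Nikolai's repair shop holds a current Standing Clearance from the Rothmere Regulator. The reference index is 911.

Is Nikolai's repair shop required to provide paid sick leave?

Exception (a)'s conditions are all satisfied: the qualifying period is 50 days, less than the 55 days limit; aggregate throughput is 6,640 units, below the 8,770 units limit; remuneration is equity-only. But applying paragraph (f): (f) is engaged — at least one employee exceeds 30 hours/week. Exception (a) does not apply.
Exception (b) is satisfied on its face — every employee is an immediate family member; no employee is paid on commission. But applying paragraph (g): (g) operates against (b): a current Standing Clearance is held. (b) is therefore removed.
Exception (c) requires that the employer is organised as a non-profit; but the employer is for-profit, so (c) is unavailable.
Exception (d) requires that the employer holds a current Category E Approval from the Rothmere Regulator; but the Category E Approval is not current, so (d) is unavailable.
Exception (e)'s conditions are all satisfied: a current Annual Approval is held; the employer operates from a single site; a current Class 5 Registration is held. Under paragraphs (i)–(n): (i) applies (a current Standing Waiver is held), but is itself disapplied by (j): (j) operates against (i): the repair shop is classified under the construction sector. (k) would limit (j) — a current Schedule 1 Notice is held — but (l) sets (k) aside: (l) is triggered — a current General Certificate is held. (m) would limit (l) — the reference index is 911, meeting the 895 threshold — but (n) sets (m) aside: (n) is triggered — the reportable unit count is 16, less than the 18 limit. Exception (e) stands.

No — exception (e) applies; Nikolai's repair shop is not required to provide paid sick leave.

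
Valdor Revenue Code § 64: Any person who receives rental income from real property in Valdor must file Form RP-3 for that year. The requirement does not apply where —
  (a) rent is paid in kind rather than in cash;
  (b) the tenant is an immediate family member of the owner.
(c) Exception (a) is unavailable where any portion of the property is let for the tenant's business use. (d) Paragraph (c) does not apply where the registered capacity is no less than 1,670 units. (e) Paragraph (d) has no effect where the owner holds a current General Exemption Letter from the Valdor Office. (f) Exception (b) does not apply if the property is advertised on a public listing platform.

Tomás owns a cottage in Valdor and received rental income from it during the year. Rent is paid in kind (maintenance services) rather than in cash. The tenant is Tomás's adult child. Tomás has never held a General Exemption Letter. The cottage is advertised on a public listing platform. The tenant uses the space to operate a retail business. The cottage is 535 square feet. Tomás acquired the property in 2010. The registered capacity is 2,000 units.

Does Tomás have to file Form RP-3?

No — exception (a) applies; Tomás is not required to file Form RP-3.

All of (a)'s requirements are met (rent is paid in kind). Under paragraphs (c)–(e): (c) operates (the space is let for business use), but yields to (d): (d) is engaged — the registered capacity is 2,000 units, meeting the 1,670 units threshold. (e) is not triggered (there is no General Exemption Letter in force), so (d) stands. Exception (a) stands.
All of (b)'s requirements are met (the tenant is an immediate family member). But: (f) is engaged — the property is publicly advertised. Exception (b) does not apply.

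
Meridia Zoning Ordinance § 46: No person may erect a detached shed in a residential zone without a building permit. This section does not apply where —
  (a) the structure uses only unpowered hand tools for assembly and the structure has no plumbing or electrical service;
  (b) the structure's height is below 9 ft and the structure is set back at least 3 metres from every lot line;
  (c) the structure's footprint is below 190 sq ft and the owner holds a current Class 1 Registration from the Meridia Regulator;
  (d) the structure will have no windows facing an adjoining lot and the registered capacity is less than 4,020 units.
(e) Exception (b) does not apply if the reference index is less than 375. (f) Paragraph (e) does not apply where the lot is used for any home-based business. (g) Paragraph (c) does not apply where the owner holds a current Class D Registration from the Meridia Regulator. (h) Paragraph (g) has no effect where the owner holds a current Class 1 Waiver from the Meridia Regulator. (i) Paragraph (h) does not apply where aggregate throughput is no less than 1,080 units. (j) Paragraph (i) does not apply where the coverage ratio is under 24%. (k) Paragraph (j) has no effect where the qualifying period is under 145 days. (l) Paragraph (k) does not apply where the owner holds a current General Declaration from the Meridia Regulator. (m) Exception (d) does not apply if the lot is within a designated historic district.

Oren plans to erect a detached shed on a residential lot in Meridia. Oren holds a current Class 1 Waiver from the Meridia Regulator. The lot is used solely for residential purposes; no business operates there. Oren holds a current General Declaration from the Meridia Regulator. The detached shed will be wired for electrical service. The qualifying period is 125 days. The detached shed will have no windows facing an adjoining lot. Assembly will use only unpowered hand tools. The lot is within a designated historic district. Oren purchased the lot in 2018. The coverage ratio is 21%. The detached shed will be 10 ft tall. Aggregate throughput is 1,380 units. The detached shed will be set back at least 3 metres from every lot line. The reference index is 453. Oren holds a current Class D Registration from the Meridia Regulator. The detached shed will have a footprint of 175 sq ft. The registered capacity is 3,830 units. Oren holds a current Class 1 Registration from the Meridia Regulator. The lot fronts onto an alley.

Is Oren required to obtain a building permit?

No — exception (c) applies; Oren does not need a building permit.

Exception (a) fails — electrical service is planned.
Exception (b) requires that the structure's height is below 9 ft; but the structure's height is 10 ft, not below 9 ft, so (b) is unavailable.
Exception (c) is satisfied on its face — the structure's footprint is 175 sq ft, below the 190 sq ft limit; a current Class 1 Registration is held. Applying paragraphs (g)–(l): (g) would limit (c) — a current Class D Registration is held — but (h) sets (g) aside: (h) operates against (g): a current Class 1 Waiver is held. (i) would limit (h) — aggregate throughput is 1,380 units, meeting the 1,080 units threshold — but (j) sets (i) aside: (j) is triggered — the coverage ratio is 21%, under the 24% limit. (k) operates (the qualifying period is 125 days, under the 145 days limit), but is overridden by (l): (l) is triggered — a current General Declaration is held. Exception (c) stands.
Exception (d)'s conditions are all satisfied: no windows face an adjoining lot; the registered capacity is 3,830 units, less than the 4,020 units limit. However, paragraph (m) must be considered: (m) operates against (d): the lot is in a historic district. Exception (d) does not apply.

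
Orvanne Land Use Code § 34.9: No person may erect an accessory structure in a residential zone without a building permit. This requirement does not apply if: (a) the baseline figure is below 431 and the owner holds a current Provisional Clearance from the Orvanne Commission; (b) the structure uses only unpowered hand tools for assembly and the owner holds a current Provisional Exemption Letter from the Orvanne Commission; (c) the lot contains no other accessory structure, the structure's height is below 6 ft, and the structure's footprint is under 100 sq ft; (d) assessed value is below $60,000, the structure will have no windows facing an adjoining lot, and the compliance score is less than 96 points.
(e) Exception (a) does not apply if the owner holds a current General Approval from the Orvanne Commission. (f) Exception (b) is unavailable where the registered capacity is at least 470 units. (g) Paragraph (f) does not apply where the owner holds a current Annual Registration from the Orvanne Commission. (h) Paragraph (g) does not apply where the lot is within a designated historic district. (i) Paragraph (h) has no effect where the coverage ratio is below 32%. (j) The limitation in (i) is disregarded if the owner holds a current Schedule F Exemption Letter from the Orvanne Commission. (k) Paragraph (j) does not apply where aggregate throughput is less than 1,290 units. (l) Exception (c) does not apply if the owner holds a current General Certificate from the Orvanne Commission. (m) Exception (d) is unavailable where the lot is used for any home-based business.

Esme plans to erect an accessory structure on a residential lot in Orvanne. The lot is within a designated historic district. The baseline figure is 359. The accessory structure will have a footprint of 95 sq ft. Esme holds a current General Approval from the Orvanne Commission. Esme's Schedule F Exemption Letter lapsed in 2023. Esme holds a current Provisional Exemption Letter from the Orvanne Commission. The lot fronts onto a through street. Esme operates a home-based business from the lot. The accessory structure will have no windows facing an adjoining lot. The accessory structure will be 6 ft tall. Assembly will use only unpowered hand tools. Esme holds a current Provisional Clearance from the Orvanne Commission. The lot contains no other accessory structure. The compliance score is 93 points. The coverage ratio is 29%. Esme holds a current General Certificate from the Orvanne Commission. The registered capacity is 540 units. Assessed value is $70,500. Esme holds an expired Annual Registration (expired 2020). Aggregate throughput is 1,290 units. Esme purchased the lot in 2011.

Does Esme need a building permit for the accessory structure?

All of (a)'s requirements are met (the baseline figure is 359, below the 431 limit; a current Provisional Clearance is held). Turning to paragraph (e): (e) operates against (a): a current General Approval is held. Exception (a) does not apply.
Exception (b): assembly uses only hand tools; a current Provisional Exemption Letter is held — every condition holds. But: (f) is triggered — the registered capacity is 540 units, meeting the 470 units threshold. (g) is inapplicable (there is no Annual Registration in force), so (f) stands. So (b) is unavailable.
Exception (c) requires that the structure's height is below 6 ft; but the structure's height is 6 ft, not below 6 ft, so (c) is unavailable.
Exception (d) requires that assessed value is below $60,000; but assessed value is $70,500, not below $60,000, so (d) is unavailable.
No exception is made out. Esme falls within the general rule.

Yes — Esme must obtain a building permit.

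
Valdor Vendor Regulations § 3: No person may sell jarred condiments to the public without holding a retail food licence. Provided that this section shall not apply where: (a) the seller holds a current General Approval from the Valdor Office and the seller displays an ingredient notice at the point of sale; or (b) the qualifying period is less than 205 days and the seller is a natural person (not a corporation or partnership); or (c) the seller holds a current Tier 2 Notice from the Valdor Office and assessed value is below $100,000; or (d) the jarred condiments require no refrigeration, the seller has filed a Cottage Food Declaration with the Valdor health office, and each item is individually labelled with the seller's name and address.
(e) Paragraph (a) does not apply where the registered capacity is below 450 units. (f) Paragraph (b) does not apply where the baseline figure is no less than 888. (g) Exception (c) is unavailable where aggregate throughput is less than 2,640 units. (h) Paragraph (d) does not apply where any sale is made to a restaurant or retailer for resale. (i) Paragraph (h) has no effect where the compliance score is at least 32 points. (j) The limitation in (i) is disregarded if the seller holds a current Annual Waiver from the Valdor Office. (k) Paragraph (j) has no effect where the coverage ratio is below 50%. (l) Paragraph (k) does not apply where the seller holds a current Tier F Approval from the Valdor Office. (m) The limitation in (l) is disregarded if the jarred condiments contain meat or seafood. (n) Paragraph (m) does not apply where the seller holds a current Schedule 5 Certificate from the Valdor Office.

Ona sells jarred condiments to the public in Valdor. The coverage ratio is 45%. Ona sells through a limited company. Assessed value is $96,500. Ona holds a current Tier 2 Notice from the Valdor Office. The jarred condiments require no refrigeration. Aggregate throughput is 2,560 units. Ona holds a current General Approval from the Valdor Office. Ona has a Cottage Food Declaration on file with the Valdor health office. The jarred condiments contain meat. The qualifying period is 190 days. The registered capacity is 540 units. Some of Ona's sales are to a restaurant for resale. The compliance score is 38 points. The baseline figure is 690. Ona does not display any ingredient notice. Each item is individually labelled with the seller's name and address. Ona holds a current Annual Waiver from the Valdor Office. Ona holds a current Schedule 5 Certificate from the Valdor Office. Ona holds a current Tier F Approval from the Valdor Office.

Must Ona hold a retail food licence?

Yes — Ona must hold a retail food licence.

Exception (a) fails — no ingredient notice is displayed.
Exception (b) does not apply: the seller operates through a limited company.
All of (c)'s requirements are met (a current Tier 2 Notice is held; assessed value is $96,500, below the $100,000 limit). However, paragraph (g) must be considered: (g) operates against (c): aggregate throughput is 2,560 units, less than the 2,640 units limit. Exception (c) does not apply.
Exception (d) is satisfied on its face — the jarred condiments are shelf-stable; a Cottage Food Declaration is on file; items are individually labelled. But applying paragraphs (h)–(n): (h) operates against (d): some sales are to a restaurant for resale. (i) is triggered (the compliance score is 38 points, meeting the 32 points threshold), but is itself disapplied by (j): (j) is triggered — a current Annual Waiver is held. (k) would limit (j) — the coverage ratio is 45%, below the 50% limit — but (l) sets (k) aside: (l) is engaged — a current Tier F Approval is held. (m) would limit (l) — the jarred condiments contain meat — but (n) sets (m) aside: (n) operates against (m): a current Schedule 5 Certificate is held. (d) is therefore removed.
No exception displaces § 3.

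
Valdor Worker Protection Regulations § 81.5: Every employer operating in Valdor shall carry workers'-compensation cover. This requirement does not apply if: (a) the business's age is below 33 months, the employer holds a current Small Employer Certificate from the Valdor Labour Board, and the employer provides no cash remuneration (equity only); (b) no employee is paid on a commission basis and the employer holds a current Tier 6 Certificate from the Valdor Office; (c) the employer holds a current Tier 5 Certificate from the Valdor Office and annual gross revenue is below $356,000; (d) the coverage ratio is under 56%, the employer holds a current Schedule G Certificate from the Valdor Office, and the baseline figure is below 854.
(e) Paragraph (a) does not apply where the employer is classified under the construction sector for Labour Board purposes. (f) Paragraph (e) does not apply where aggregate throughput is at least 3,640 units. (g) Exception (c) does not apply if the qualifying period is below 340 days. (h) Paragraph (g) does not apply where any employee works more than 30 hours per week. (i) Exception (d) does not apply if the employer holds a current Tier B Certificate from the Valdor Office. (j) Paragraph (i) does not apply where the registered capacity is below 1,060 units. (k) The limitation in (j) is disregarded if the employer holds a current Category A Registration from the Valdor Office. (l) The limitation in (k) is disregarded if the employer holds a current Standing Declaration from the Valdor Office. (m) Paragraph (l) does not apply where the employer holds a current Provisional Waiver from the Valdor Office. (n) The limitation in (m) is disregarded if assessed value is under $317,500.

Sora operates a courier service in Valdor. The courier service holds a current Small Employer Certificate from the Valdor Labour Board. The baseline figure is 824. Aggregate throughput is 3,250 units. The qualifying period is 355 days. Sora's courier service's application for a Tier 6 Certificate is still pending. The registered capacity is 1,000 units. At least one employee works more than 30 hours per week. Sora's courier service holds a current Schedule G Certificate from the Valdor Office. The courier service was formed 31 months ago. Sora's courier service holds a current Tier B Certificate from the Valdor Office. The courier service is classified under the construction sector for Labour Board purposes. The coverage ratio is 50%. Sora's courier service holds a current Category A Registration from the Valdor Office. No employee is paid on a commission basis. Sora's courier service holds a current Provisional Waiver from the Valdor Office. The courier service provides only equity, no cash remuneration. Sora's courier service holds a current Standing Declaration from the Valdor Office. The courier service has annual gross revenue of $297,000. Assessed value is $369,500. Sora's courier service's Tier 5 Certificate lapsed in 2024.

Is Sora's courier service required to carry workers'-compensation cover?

Exception (a): the business's age is 31 months, below the 33 months limit; a current Small Employer Certificate is held; remuneration is equity-only — every condition holds. But: (e) operates against (a): the courier service is classified under the construction sector. (f), which would lift (e), is not triggered — aggregate throughput is 3,250 units, short of 3,640 units. Exception (a) does not apply.
Exception (b) fails — there is no Tier 6 Certificate in force.
Exception (c) requires that the employer holds a current Tier 5 Certificate from the Valdor Office; but no current Tier 5 Certificate is held, so (c) is unavailable.
All of (d)'s requirements are met (the coverage ratio is 50%, under the 56% limit; a current Schedule G Certificate is held; the baseline figure is 824, below the 854 limit). But: (i) operates against (d): a current Tier B Certificate is held. (j) would limit (i) — the registered capacity is 1,000 units, below the 1,060 units limit — but (k) sets (j) aside: (k) applies — a current Category A Registration is held. (l) is engaged (a current Standing Declaration is held), but yields to (m): (m) operates — a current Provisional Waiver is held. (n), which would lift (m), is not triggered — assessed value is $369,500, not under $317,500. Exception (d) does not apply.
Every exception is unavailable, so the rule governs.

Yes — Sora's courier service must carry workers'-compensation cover.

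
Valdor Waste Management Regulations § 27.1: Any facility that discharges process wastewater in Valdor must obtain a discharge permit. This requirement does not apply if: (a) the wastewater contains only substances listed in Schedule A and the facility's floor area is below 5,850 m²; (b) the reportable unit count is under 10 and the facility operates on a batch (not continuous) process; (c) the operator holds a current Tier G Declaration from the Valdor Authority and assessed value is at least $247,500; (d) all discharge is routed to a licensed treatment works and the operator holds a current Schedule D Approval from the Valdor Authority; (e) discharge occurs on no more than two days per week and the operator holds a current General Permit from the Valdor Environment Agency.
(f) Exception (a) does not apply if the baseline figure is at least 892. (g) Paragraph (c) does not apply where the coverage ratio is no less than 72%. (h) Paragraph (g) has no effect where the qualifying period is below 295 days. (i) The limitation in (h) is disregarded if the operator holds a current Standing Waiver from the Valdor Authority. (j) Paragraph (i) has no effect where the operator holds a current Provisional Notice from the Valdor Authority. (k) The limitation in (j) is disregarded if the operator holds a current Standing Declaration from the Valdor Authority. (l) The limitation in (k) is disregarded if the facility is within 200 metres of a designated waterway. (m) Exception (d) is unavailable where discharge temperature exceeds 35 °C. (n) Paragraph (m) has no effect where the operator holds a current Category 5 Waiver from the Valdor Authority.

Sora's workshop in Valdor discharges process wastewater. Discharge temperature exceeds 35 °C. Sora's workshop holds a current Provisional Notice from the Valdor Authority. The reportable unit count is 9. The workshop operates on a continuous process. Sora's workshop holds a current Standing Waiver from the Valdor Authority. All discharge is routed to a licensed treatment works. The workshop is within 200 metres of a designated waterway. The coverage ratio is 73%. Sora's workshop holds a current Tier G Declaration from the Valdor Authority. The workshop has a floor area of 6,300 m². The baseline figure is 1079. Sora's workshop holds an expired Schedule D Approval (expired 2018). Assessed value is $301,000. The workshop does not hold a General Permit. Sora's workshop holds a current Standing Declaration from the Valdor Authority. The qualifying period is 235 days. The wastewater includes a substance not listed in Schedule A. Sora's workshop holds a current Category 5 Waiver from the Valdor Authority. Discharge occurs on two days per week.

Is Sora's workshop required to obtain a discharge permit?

No — exception (c) applies; Sora's workshop is not required to obtain a discharge permit.

Exception (a) does not apply: the wastewater includes a non-Schedule-A substance.
Exception (b) requires that the facility operates on a batch (not continuous) process; but the facility operates on a continuous process, so (b) is unavailable.
Exception (c): a current Tier G Declaration is held; assessed value is $301,000, meeting the $247,500 threshold — every condition holds. As to paragraphs (g)–(l): (g) would limit (c) — the coverage ratio is 73%, meeting the 72% threshold — but (h) sets (g) aside: (h) is triggered — the qualifying period is 235 days, below the 295 days limit. (i) applies (a current Standing Waiver is held), but is overridden by (j): (j) applies — a current Provisional Notice is held. (k) would limit (j) — a current Standing Declaration is held — but (l) sets (k) aside: (l) applies — the workshop is within 200 m of a designated waterway. So (c) applies.
Exception (d) does not apply: there is no Schedule D Approval in force.
Exception (e) fails — no General Permit is held.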